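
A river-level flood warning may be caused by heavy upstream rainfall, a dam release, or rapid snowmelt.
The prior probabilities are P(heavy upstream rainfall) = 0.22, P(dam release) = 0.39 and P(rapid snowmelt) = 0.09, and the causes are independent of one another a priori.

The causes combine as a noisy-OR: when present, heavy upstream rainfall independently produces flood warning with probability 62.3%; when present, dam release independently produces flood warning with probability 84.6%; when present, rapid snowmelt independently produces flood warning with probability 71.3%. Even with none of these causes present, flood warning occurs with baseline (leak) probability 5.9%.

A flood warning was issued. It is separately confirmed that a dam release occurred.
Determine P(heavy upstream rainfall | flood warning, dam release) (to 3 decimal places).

Under noisy-OR, P(flood warning | causes) = 1 − (1−0.059)·∏(1−qᵢ) over the active causes.
P(flood warning | dam release) = 0.855086×0.78×0.91 + 0.95841×0.78×0.09 + 0.945367×0.22×0.91 + 0.98432×0.22×0.09 = 0.606940 + 0.067280 + 0.189262 + 0.019490 = 0.882972
Of this, 0.208752 comes from 0.189262 + 0.019490 (the heavy upstream rainfall=true cases).
Hence the posterior is 0.208752/0.882972 ≈ 0.236.

P(heavy upstream rainfall | flood warning, dam release) ≈ 0.236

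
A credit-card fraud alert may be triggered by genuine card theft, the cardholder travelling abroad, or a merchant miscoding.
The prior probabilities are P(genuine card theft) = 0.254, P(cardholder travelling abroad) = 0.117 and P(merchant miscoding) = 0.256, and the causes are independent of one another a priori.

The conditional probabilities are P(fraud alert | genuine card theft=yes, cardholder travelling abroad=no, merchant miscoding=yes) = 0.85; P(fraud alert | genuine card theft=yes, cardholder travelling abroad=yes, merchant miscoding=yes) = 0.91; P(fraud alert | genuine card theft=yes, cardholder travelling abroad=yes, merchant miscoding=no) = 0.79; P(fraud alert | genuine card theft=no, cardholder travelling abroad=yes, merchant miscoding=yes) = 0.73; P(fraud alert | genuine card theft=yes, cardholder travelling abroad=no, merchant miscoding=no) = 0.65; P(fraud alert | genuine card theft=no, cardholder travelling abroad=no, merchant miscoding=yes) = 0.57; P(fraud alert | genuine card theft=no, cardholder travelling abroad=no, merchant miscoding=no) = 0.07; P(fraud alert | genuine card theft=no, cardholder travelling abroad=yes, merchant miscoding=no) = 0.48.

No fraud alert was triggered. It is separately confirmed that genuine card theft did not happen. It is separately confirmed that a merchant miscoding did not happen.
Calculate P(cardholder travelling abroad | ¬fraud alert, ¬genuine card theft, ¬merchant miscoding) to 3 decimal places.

P(cardholder travelling abroad | ¬fraud alert, ¬genuine card theft, ¬merchant miscoding) ≈ 0.069

By total probability over both values of cardholder travelling abroad:
  P(¬fraud alert | ¬genuine card theft, ¬merchant miscoding) = 0.93*0.883 + 0.52*0.117
        = 0.821190 + 0.060840 = 0.882030
The terms with cardholder travelling abroad present sum to 0.060840, so
  P(cardholder travelling abroad | ¬fraud alert, ¬genuine card theft, ¬merchant miscoding) = 0.060840 / 0.882030 ≈ 0.069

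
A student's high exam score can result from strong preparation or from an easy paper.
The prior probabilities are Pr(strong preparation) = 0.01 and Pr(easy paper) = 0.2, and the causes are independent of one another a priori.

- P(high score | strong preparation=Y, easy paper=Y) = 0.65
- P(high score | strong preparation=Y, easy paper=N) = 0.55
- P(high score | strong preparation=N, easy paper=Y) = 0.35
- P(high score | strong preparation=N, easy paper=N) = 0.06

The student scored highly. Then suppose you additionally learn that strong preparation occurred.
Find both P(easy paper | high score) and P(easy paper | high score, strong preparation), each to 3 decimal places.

Sum P(high score|·) weighted by the priors over the 4 (strong preparation, easy paper) configurations:
  P(high score) = 0.06*0.99*0.8 + 0.35*0.99*0.2 + 0.55*0.01*0.8 + 0.65*0.01*0.2
        = 0.047520 + 0.069300 + 0.004400 + 0.001300 = 0.122520
Configurations with easy paper contribute 0.070600, so
  P(easy paper | high score) = 0.070600 / 0.122520 ≈ 0.576

Now also conditioning on strong preparation=true:
Sum P(high score|·) weighted by the priors over both values of easy paper:
  P(high score | strong preparation) = 0.55×0.8 + 0.65×0.2
        = 0.440000 + 0.130000 = 0.570000
Configurations with easy paper contribute 0.130000, so
  P(easy paper | high score, strong preparation) = 0.130000 / 0.570000 ≈ 0.228

P(easy paper | high score) ≈ 0.576; P(easy paper | high score, strong preparation) ≈ 0.228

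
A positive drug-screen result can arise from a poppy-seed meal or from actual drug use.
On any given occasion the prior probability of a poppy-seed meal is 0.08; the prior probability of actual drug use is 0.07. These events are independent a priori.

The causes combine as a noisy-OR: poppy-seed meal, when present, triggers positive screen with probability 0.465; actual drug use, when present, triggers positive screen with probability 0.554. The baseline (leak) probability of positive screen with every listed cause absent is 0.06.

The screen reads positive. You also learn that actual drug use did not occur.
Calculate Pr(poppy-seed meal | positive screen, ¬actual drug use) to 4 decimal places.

Pr(poppy-seed meal | positive screen, ¬actual drug use) ≈ 0.4188

Under noisy-OR, P(positive screen | causes) = 1 − (1−0.06)·∏(1−qᵢ) over the active causes.
By total probability over both values of poppy-seed meal:
  P(positive screen | ¬actual drug use) = 0.06·0.92 + 0.4971·0.08
        = 0.055200 + 0.039768 = 0.094968
Keeping only the poppy-seed meal-present terms gives 0.039768, so
  P(poppy-seed meal | positive screen, ¬actual drug use) = 0.039768 / 0.094968 ≈ 0.4188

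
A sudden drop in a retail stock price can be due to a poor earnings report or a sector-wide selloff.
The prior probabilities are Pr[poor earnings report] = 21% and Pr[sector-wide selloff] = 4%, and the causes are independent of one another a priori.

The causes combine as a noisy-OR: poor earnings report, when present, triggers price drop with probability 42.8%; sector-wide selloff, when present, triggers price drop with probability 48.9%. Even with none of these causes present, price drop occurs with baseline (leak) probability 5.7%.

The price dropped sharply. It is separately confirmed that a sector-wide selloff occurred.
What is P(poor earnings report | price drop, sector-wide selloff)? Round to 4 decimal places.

Under noisy-OR, P(price drop | causes) = 1 − (1−0.057)·∏(1−qᵢ) over the active causes.
P(price drop | sector-wide selloff) = 0.518127·0.79 + 0.724369·0.21 = 0.409320 + 0.152117 = 0.561437
Restricting to configurations with poor earnings report present: 0.724369·0.21 = 0.152117.
So P(poor earnings report | price drop, sector-wide selloff) = 0.152117/0.561437 ≈ 0.2709.

P(poor earnings report | price drop, sector-wide selloff) ≈ 0.2709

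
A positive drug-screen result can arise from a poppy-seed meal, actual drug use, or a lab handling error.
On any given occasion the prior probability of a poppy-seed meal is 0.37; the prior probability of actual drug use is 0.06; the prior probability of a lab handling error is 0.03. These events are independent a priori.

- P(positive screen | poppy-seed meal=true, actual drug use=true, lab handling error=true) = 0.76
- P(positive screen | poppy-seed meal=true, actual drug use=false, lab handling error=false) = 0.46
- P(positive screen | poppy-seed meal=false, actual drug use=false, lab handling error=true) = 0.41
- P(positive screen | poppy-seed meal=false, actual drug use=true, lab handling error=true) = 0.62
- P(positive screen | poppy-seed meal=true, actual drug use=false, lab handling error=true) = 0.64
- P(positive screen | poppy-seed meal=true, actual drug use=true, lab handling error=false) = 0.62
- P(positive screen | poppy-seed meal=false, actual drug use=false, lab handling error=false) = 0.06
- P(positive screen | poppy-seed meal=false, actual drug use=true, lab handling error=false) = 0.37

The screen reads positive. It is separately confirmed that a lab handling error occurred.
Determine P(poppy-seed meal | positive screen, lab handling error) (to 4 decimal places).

Numerator (weight on configurations with poppy-seed meal): 0.222592 + 0.016872 = 0.239464
The normalizing constant is 0.41×0.63×0.94 + 0.62×0.63×0.06 + 0.64×0.37×0.94 + 0.76×0.37×0.06 = 0.505702
Posterior = 0.239464 / 0.505702 ≈ 0.4735

P(poppy-seed meal | positive screen, lab handling error) ≈ 0.4735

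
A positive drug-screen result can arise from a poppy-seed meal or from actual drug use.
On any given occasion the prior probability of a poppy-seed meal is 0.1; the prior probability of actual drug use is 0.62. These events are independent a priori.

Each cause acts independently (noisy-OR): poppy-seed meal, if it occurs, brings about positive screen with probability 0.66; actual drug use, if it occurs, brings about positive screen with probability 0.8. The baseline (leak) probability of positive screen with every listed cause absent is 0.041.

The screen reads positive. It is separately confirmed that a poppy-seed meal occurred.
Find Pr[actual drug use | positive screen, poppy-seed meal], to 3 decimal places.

Under noisy-OR, P(positive screen | causes) = 1 − (1−0.041)·∏(1−qᵢ) over the active causes.
P(positive screen | poppy-seed meal) = 0.67394·0.38 + 0.934788·0.62 = 0.256097 + 0.579569 = 0.835666
The actual drug use-present share is 0.934788·0.62 = 0.579569.
So P(actual drug use | positive screen, poppy-seed meal) = 0.579569/0.835666 ≈ 0.694.

Pr[actual drug use | positive screen, poppy-seed meal] ≈ 0.694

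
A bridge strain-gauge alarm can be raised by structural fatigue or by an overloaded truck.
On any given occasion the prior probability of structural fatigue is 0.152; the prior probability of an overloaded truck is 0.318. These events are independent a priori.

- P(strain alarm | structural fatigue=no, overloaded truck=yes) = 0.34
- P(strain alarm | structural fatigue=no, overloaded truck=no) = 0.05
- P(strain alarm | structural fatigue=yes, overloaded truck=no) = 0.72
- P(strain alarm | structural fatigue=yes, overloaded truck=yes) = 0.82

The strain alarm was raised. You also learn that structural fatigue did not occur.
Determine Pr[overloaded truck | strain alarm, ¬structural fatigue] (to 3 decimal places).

Pr[overloaded truck | strain alarm, ¬structural fatigue] ≈ 0.760

By total probability over both values of overloaded truck:
  P(strain alarm | ¬structural fatigue) = 0.05·0.682 + 0.34·0.318
        = 0.034100 + 0.108120 = 0.142220
Keeping only the overloaded truck-present terms gives 0.108120, so
  P(overloaded truck | strain alarm, ¬structural fatigue) = 0.108120 / 0.142220 ≈ 0.760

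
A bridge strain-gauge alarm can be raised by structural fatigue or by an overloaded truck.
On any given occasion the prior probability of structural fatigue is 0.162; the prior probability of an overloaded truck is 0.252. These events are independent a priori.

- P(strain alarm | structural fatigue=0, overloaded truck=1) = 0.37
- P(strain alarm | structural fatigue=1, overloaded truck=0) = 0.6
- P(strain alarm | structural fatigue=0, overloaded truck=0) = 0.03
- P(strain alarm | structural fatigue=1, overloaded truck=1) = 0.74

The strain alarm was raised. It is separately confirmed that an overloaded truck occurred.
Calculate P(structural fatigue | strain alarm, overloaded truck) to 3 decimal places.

Weight on structural fatigue=true, given the evidence: 0.74×0.162 = 0.119880
Denominator P(strain alarm | overloaded truck): 0.37×0.838 + 0.74×0.162 = 0.429940
P(structural fatigue | strain alarm, overloaded truck) = 0.119880/0.429940 ≈ 0.279

P(structural fatigue | strain alarm, overloaded truck) ≈ 0.279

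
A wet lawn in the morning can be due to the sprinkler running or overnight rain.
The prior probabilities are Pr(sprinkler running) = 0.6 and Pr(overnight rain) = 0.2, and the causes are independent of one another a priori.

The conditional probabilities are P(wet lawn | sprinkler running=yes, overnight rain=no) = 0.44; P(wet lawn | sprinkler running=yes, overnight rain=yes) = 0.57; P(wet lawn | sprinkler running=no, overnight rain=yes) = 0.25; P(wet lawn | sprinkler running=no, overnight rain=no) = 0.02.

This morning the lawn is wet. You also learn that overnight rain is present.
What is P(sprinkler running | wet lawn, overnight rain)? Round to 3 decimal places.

Numerator (weight on configurations with sprinkler running): 0.57×0.6 = 0.342000
Denominator P(wet lawn | overnight rain): 0.25×0.4 + 0.57×0.6 = 0.442000
Posterior = 0.342000 / 0.442000 ≈ 0.774

P(sprinkler running | wet lawn, overnight rain) ≈ 0.774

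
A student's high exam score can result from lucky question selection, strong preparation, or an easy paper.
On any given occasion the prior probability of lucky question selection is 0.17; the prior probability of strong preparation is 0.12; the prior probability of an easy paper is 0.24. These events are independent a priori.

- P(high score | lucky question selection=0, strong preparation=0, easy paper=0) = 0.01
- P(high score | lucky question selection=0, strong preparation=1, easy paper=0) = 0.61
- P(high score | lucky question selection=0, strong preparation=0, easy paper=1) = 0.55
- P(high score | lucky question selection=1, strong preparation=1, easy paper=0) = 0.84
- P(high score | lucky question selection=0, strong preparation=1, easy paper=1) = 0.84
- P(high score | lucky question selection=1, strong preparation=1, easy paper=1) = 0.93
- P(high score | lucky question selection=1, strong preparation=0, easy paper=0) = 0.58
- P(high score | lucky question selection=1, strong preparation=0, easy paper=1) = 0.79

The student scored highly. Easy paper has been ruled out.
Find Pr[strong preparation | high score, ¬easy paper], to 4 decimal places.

Pr[strong preparation | high score, ¬easy paper] ≈ 0.4530

Sum P(high score|·) weighted by the priors over the 4 (lucky question selection, strong preparation) configurations:
  P(high score | ¬easy paper) = 0.01·0.83·0.88 + 0.61·0.83·0.12 + 0.58·0.17·0.88 + 0.84·0.17·0.12
        = 0.007304 + 0.060756 + 0.086768 + 0.017136 = 0.171964
The terms with strong preparation present sum to 0.077892, so
  P(strong preparation | high score, ¬easy paper) = 0.077892 / 0.171964 ≈ 0.4530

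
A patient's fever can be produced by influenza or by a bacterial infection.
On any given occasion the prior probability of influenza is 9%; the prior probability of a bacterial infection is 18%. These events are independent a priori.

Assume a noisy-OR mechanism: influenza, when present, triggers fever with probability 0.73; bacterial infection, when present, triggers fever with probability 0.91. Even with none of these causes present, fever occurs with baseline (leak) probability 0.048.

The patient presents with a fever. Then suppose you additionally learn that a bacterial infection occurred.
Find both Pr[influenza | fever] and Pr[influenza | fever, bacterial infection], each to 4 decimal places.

Under noisy-OR, P(fever | causes) = 1 − (1−0.048)·∏(1−qᵢ) over the active causes.
P(fever) = 0.048·0.91·0.82 + 0.91432·0.91·0.18 + 0.74296·0.09·0.82 + 0.976866·0.09·0.18 = 0.035818 + 0.149766 + 0.054830 + 0.015825 = 0.256239
Restricting to configurations with influenza present: 0.054830 + 0.015825 = 0.070655.
Hence the posterior is 0.070655/0.256239 ≈ 0.2757.

Now also conditioning on bacterial infection=true:
Enumerate both values of influenza and weight by the priors:
  P(fever | bacterial infection) = 0.91432*0.91 + 0.976866*0.09
        = 0.832031 + 0.087918 = 0.919949
The terms with influenza present sum to 0.087918, so
  P(influenza | fever, bacterial infection) = 0.087918 / 0.919949 ≈ 0.0956
The drop from 0.2757 to 0.0956 is the explaining-away (discounting) effect.

Pr[influenza | fever] ≈ 0.2757; Pr[influenza | fever, bacterial infection] ≈ 0.0956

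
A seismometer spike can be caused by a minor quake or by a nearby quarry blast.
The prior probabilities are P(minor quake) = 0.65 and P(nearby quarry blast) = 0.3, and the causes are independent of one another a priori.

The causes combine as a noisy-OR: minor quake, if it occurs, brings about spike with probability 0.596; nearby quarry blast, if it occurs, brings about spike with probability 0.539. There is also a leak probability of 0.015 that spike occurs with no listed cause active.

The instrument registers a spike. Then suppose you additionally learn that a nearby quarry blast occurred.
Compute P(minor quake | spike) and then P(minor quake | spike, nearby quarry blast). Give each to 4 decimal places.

Under noisy-OR, P(spike | causes) = 1 − (1−0.015)·∏(1−qᵢ) over the active causes.
For the numerator, keep only minor quake=true terms: 0.273937 + 0.159227 = 0.433164
Normalizer over all consistent configurations: 0.015·0.35·0.7 + 0.545915·0.35·0.3 + 0.60206·0.65·0.7 + 0.81655·0.65·0.3 = 0.494160
Posterior = 0.433164 / 0.494160 ≈ 0.8766

With the extra evidence:
For the numerator, keep only minor quake=true terms: 0.81655*0.65 = 0.530757
The normalizing constant is 0.545915*0.35 + 0.81655*0.65 = 0.721827
P(minor quake | spike, nearby quarry blast) = 0.530757/0.721827 ≈ 0.7353
Conditioning on nearby quarry blast lowers the posterior on minor quake: the classic explaining-away effect in a common-effect structure.

P(minor quake | spike) ≈ 0.8766; P(minor quake | spike, nearby quarry blast) ≈ 0.7353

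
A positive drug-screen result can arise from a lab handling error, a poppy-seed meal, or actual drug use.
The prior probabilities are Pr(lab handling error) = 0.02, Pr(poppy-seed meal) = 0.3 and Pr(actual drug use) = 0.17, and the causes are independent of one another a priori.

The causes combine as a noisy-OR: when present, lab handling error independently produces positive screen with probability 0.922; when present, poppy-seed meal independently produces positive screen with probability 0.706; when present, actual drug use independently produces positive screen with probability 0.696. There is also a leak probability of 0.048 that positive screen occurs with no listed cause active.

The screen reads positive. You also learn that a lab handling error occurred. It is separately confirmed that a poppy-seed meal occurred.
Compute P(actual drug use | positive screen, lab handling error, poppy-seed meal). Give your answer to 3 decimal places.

Under noisy-OR, P(positive screen | causes) = 1 − (1−0.048)·∏(1−qᵢ) over the active causes.
P(positive screen | lab handling error, poppy-seed meal) = 0.978169×0.83 + 0.993363×0.17 = 0.811880 + 0.168872 = 0.980752
Restricting to configurations with actual drug use present: 0.993363×0.17 = 0.168872.
P(actual drug use | positive screen, lab handling error, poppy-seed meal) = 0.168872 / 0.980752 ≈ 0.172

P(actual drug use | positive screen, lab handling error, poppy-seed meal) ≈ 0.172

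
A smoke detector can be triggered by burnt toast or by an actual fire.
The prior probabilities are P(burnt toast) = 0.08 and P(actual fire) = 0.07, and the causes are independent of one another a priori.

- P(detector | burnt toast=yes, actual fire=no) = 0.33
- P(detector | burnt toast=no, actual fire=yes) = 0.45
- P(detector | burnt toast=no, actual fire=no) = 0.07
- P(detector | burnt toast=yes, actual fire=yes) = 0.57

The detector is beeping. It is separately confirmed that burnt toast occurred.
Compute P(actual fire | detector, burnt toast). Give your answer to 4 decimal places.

P(actual fire | detector, burnt toast) ≈ 0.1151

Weight on actual fire=true, given the evidence: 0.57×0.07 = 0.039900
The normalizing constant is 0.33×0.93 + 0.57×0.07 = 0.346800
Posterior = 0.039900 / 0.346800 ≈ 0.1151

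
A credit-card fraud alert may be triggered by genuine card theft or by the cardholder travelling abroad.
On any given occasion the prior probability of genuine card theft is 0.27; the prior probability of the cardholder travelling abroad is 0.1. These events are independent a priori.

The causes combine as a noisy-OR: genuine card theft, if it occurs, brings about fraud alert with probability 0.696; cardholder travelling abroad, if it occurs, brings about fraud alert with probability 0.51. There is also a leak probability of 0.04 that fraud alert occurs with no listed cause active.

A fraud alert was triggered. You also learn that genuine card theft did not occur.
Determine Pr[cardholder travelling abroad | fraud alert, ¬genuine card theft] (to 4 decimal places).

Under noisy-OR, P(fraud alert | causes) = 1 − (1−0.04)·∏(1−qᵢ) over the active causes.
P(fraud alert | ¬genuine card theft) = 0.04*0.9 + 0.5296*0.1 = 0.036000 + 0.052960 = 0.088960
Restricting to configurations with cardholder travelling abroad present: 0.5296*0.1 = 0.052960.
P(cardholder travelling abroad | fraud alert, ¬genuine card theft) = 0.052960 / 0.088960 ≈ 0.5953

Pr[cardholder travelling abroad | fraud alert, ¬genuine card theft] ≈ 0.5953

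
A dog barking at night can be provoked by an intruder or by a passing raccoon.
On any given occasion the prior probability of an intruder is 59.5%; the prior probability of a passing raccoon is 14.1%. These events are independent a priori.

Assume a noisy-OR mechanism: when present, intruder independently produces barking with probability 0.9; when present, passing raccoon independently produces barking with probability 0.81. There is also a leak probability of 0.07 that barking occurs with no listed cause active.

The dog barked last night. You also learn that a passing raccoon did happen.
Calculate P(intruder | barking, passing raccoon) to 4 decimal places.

P(intruder | barking, passing raccoon) ≈ 0.6367

Under noisy-OR, P(barking | causes) = 1 − (1−0.07)·∏(1−qᵢ) over the active causes.
Sum P(barking|·) weighted by the priors over both values of intruder:
  P(barking | passing raccoon) = 0.8233×0.405 + 0.98233×0.595
        = 0.333437 + 0.584486 = 0.917923
Configurations with intruder contribute 0.584486, so
  P(intruder | barking, passing raccoon) = 0.584486 / 0.917923 ≈ 0.6367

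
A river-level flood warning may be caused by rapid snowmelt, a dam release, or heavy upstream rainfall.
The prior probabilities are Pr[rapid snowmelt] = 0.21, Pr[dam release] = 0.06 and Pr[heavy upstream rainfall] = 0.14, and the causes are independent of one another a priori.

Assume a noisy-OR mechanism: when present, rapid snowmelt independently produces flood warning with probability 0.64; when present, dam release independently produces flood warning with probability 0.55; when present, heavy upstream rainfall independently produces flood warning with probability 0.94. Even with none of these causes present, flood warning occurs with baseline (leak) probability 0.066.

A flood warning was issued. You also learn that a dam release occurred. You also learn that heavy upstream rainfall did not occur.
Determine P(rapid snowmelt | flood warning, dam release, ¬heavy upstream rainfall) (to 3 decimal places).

Under noisy-OR, P(flood warning | causes) = 1 − (1−0.066)·∏(1−qᵢ) over the active causes.
Weight on rapid snowmelt=true, given the evidence: 0.848692*0.21 = 0.178225
Denominator P(flood warning | dam release, ¬heavy upstream rainfall): 0.5797*0.79 + 0.848692*0.21 = 0.636188
Posterior = 0.178225 / 0.636188 ≈ 0.280

P(rapid snowmelt | flood warning, dam release, ¬heavy upstream rainfall) ≈ 0.280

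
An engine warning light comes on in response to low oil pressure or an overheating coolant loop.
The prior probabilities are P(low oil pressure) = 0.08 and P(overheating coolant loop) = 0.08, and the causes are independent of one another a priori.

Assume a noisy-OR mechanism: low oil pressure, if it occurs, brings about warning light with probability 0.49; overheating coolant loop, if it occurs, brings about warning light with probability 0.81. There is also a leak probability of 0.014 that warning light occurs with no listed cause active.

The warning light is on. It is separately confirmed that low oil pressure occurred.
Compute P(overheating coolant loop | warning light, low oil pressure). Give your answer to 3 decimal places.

Under noisy-OR, P(warning light | causes) = 1 − (1−0.014)·∏(1−qᵢ) over the active causes.
Numerator (weight on configurations with overheating coolant loop): 0.904457*0.08 = 0.072357
Denominator P(warning light | low oil pressure): 0.49714*0.92 + 0.904457*0.08 = 0.529726
P(overheating coolant loop | warning light, low oil pressure) = 0.072357/0.529726 ≈ 0.137

P(overheating coolant loop | warning light, low oil pressure) ≈ 0.137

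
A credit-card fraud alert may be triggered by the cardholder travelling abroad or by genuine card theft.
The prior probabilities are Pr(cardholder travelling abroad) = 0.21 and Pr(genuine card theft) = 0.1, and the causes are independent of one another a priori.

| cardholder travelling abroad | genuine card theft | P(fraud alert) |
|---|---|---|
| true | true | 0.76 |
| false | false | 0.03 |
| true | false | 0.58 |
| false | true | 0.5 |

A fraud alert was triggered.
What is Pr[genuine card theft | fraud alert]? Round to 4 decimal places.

Pr[genuine card theft | fraud alert] ≈ 0.2975

Numerator (weight on configurations with genuine card theft): 0.039500 + 0.015960 = 0.055460
Normalizer over all consistent configurations: 0.03*0.79*0.9 + 0.5*0.79*0.1 + 0.58*0.21*0.9 + 0.76*0.21*0.1 = 0.186410
P(genuine card theft | fraud alert) = 0.055460/0.186410 ≈ 0.2975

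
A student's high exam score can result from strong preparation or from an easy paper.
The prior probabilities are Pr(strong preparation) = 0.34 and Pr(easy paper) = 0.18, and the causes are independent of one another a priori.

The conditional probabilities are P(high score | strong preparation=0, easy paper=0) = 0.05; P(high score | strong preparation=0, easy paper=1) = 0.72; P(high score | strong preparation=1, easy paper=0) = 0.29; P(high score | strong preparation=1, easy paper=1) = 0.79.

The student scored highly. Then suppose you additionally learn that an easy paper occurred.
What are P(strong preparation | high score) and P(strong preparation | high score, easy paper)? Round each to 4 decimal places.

P(strong preparation | high score) ≈ 0.5343; P(strong preparation | high score, easy paper) ≈ 0.3611

P(high score) = 0.05×0.66×0.82 + 0.72×0.66×0.18 + 0.29×0.34×0.82 + 0.79×0.34×0.18 = 0.027060 + 0.085536 + 0.080852 + 0.048348 = 0.241796
Of this, 0.129200 comes from 0.080852 + 0.048348 (the strong preparation=true cases).
So P(strong preparation | high score) = 0.129200/0.241796 ≈ 0.5343.

Now condition on the additional information:
P(high score | easy paper) = 0.72×0.66 + 0.79×0.34 = 0.475200 + 0.268600 = 0.743800
Restricting to configurations with strong preparation present: 0.79×0.34 = 0.268600.
Hence the posterior is 0.268600/0.743800 ≈ 0.3611.
— easy paper explains away the evidence for strong preparation.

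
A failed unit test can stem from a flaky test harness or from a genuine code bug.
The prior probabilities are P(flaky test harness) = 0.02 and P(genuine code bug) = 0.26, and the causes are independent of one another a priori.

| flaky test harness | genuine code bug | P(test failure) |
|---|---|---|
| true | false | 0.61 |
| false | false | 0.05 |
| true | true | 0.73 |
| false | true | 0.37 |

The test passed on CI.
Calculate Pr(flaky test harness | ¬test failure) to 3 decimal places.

Pr(flaky test harness | ¬test failure) ≈ 0.008

Sum P(¬test failure|·) weighted by the priors over the 4 (flaky test harness, genuine code bug) configurations:
  P(¬test failure) = 0.95*0.98*0.74 + 0.63*0.98*0.26 + 0.39*0.02*0.74 + 0.27*0.02*0.26
        = 0.688940 + 0.160524 + 0.005772 + 0.001404 = 0.856640
Configurations with flaky test harness contribute 0.007176, so
  P(flaky test harness | ¬test failure) = 0.007176 / 0.856640 ≈ 0.008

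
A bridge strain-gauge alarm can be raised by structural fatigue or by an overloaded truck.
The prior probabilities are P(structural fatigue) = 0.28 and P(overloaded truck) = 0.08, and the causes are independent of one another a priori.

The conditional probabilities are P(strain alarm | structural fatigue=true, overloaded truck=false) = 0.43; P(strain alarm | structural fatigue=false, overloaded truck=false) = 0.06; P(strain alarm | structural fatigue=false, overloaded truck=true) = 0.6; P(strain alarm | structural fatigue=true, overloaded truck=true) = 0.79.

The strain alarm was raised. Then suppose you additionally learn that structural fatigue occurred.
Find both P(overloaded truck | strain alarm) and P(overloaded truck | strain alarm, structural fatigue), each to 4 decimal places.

Numerator (weight on configurations with overloaded truck): 0.034560 + 0.017696 = 0.052256
Normalizer over all consistent configurations: 0.06*0.72*0.92 + 0.6*0.72*0.08 + 0.43*0.28*0.92 + 0.79*0.28*0.08 = 0.202768
P(overloaded truck | strain alarm) = 0.052256/0.202768 ≈ 0.2577

Now condition on the additional information:
Weight on overloaded truck=true, given the evidence: 0.79·0.08 = 0.063200
The normalizing constant is 0.43·0.92 + 0.79·0.08 = 0.458800
Posterior = 0.063200 / 0.458800 ≈ 0.1378

P(overloaded truck | strain alarm) ≈ 0.2577; P(overloaded truck | strain alarm, structural fatigue) ≈ 0.1378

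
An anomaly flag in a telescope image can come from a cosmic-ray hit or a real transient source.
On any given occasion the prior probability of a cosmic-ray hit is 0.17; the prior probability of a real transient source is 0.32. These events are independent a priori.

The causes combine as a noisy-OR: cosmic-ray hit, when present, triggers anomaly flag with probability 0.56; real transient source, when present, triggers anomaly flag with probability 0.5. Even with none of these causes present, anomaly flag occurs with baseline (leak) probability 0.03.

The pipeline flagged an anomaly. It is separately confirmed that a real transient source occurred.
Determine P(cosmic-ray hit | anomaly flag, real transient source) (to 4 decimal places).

P(cosmic-ray hit | anomaly flag, real transient source) ≈ 0.2383

Under noisy-OR, P(anomaly flag | causes) = 1 − (1−0.03)·∏(1−qᵢ) over the active causes.
For the numerator, keep only cosmic-ray hit=true terms: 0.7866·0.17 = 0.133722
The normalizing constant is 0.515·0.83 + 0.7866·0.17 = 0.561172
Posterior = 0.133722 / 0.561172 ≈ 0.2383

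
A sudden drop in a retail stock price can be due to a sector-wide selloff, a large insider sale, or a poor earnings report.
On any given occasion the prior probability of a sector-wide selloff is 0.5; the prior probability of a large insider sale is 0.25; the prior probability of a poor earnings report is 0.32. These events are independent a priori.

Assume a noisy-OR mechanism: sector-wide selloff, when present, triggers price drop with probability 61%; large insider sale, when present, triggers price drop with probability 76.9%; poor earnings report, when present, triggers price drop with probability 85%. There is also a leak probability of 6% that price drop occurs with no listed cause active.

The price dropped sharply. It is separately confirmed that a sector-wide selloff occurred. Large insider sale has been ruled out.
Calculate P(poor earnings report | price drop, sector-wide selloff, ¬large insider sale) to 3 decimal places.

Under noisy-OR, P(price drop | causes) = 1 − (1−0.06)·∏(1−qᵢ) over the active causes.
P(price drop | sector-wide selloff, ¬large insider sale) = 0.6334*0.68 + 0.94501*0.32 = 0.430712 + 0.302403 = 0.733115
The poor earnings report-present share is 0.94501*0.32 = 0.302403.
Hence the posterior is 0.302403/0.733115 ≈ 0.412.

P(poor earnings report | price drop, sector-wide selloff, ¬large insider sale) ≈ 0.412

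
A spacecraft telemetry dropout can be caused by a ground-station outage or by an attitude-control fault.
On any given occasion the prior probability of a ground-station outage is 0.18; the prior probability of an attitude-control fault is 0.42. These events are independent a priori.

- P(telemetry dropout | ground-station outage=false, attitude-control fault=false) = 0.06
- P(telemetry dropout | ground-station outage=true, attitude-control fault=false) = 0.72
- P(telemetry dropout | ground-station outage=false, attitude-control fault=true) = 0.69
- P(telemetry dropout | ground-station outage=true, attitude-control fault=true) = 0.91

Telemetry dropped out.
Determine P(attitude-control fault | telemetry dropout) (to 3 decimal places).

P(telemetry dropout) = 0.06*0.82*0.58 + 0.69*0.82*0.42 + 0.72*0.18*0.58 + 0.91*0.18*0.42 = 0.028536 + 0.237636 + 0.075168 + 0.068796 = 0.410136
The attitude-control fault-present share is 0.237636 + 0.068796 = 0.306432.
So P(attitude-control fault | telemetry dropout) = 0.306432/0.410136 ≈ 0.747.

P(attitude-control fault | telemetry dropout) ≈ 0.747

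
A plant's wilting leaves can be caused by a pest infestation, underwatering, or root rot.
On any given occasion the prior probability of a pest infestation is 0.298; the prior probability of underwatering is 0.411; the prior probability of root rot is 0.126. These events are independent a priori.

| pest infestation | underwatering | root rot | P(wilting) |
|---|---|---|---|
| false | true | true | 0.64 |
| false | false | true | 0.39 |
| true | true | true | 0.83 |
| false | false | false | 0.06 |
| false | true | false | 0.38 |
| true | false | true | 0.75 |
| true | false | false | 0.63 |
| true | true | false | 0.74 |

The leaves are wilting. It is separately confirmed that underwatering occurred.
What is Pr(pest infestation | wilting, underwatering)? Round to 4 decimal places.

P(wilting | underwatering) = 0.38*0.702*0.874 + 0.64*0.702*0.126 + 0.74*0.298*0.874 + 0.83*0.298*0.126 = 0.233148 + 0.056609 + 0.192734 + 0.031165 = 0.513656
Restricting to configurations with pest infestation present: 0.192734 + 0.031165 = 0.223899.
P(pest infestation | wilting, underwatering) = 0.223899 / 0.513656 ≈ 0.4359

Pr(pest infestation | wilting, underwatering) ≈ 0.4359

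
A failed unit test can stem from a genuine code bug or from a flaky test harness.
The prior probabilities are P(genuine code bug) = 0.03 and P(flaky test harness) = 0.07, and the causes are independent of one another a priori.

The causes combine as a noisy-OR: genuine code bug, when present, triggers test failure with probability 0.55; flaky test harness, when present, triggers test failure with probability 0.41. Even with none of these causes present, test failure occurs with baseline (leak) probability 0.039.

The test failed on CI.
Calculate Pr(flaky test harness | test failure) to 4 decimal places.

Pr(flaky test harness | test failure) ≈ 0.3777

Under noisy-OR, P(test failure | causes) = 1 − (1−0.039)·∏(1−qᵢ) over the active causes.
Numerator (weight on configurations with flaky test harness): 0.029401 + 0.001564 = 0.030965
The normalizing constant is 0.039×0.97×0.93 + 0.43301×0.97×0.07 + 0.56755×0.03×0.93 + 0.744854×0.03×0.07 = 0.081982
Posterior = 0.030965 / 0.081982 ≈ 0.3777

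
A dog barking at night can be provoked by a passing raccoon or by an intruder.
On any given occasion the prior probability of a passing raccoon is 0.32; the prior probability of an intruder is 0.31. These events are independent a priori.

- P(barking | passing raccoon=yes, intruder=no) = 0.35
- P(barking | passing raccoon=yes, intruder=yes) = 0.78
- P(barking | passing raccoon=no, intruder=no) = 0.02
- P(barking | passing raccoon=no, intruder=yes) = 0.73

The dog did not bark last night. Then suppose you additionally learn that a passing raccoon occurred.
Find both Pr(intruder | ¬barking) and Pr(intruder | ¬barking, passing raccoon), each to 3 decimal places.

P(¬barking) = 0.98·0.68·0.69 + 0.27·0.68·0.31 + 0.65·0.32·0.69 + 0.22·0.32·0.31 = 0.459816 + 0.056916 + 0.143520 + 0.021824 = 0.682076
The intruder-present share is 0.056916 + 0.021824 = 0.078740.
So P(intruder | ¬barking) = 0.078740/0.682076 ≈ 0.115.

Now also conditioning on passing raccoon=true:
Enumerate both values of intruder and weight by the priors:
  P(¬barking | passing raccoon) = 0.65×0.69 + 0.22×0.31
        = 0.448500 + 0.068200 = 0.516700
Configurations with intruder contribute 0.068200, so
  P(intruder | ¬barking, passing raccoon) = 0.068200 / 0.516700 ≈ 0.132

Pr(intruder | ¬barking) ≈ 0.115; Pr(intruder | ¬barking, passing raccoon) ≈ 0.132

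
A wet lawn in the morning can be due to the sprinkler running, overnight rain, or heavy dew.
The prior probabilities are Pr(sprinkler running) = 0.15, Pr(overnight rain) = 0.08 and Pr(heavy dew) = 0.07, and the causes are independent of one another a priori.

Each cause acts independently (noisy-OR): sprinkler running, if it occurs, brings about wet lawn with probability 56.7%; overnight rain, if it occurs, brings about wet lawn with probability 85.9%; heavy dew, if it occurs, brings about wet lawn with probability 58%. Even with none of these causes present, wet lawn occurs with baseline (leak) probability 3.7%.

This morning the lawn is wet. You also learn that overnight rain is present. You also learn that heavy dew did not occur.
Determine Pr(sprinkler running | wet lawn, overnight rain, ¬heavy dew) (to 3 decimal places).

Pr(sprinkler running | wet lawn, overnight rain, ¬heavy dew) ≈ 0.161

Under noisy-OR, P(wet lawn | causes) = 1 − (1−0.037)·∏(1−qᵢ) over the active causes.
For the numerator, keep only sprinkler running=true terms: 0.941206*0.15 = 0.141181
The normalizing constant is 0.864217*0.85 + 0.941206*0.15 = 0.875765
P(sprinkler running | wet lawn, overnight rain, ¬heavy dew) = 0.141181/0.875765 ≈ 0.161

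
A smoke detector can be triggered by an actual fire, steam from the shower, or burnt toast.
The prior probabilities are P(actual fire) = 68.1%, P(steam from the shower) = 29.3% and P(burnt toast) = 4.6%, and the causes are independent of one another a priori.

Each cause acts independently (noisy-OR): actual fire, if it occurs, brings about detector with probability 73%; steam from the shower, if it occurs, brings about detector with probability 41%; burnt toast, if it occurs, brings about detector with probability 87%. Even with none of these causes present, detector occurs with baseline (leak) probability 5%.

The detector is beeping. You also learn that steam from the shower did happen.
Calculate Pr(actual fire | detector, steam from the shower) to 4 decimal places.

Under noisy-OR, P(detector | causes) = 1 − (1−0.05)·∏(1−qᵢ) over the active causes.
P(detector | steam from the shower) = 0.4395*0.319*0.954 + 0.927135*0.319*0.046 + 0.848665*0.681*0.954 + 0.980326*0.681*0.046 = 0.133751 + 0.013605 + 0.551356 + 0.030710 = 0.729422
Of this, 0.582066 comes from 0.551356 + 0.030710 (the actual fire=true cases).
So P(actual fire | detector, steam from the shower) = 0.582066/0.729422 ≈ 0.7980.

Pr(actual fire | detector, steam from the shower) ≈ 0.7980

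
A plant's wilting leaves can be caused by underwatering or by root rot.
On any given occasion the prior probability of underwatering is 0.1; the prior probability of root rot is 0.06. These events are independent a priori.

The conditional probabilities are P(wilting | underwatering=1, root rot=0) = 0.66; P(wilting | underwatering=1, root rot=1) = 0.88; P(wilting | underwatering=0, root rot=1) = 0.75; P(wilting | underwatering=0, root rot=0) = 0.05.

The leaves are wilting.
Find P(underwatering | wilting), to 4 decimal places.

P(underwatering | wilting) ≈ 0.4484

By total probability over the 4 (underwatering, root rot) configurations:
  P(wilting) = 0.05*0.9*0.94 + 0.75*0.9*0.06 + 0.66*0.1*0.94 + 0.88*0.1*0.06
        = 0.042300 + 0.040500 + 0.062040 + 0.005280 = 0.150120
The terms with underwatering present sum to 0.067320, so
  P(underwatering | wilting) = 0.067320 / 0.150120 ≈ 0.4484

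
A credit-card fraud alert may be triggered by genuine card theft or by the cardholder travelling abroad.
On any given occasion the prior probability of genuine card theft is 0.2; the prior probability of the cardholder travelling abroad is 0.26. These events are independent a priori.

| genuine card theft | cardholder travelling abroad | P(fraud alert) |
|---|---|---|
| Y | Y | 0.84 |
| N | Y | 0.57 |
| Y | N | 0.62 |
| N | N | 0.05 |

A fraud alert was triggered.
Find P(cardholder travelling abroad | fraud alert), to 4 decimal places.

P(cardholder travelling abroad | fraud alert) ≈ 0.5721

P(fraud alert) = 0.05*0.8*0.74 + 0.57*0.8*0.26 + 0.62*0.2*0.74 + 0.84*0.2*0.26 = 0.029600 + 0.118560 + 0.091760 + 0.043680 = 0.283600
Restricting to configurations with cardholder travelling abroad present: 0.118560 + 0.043680 = 0.162240.
So P(cardholder travelling abroad | fraud alert) = 0.162240/0.283600 ≈ 0.5721.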